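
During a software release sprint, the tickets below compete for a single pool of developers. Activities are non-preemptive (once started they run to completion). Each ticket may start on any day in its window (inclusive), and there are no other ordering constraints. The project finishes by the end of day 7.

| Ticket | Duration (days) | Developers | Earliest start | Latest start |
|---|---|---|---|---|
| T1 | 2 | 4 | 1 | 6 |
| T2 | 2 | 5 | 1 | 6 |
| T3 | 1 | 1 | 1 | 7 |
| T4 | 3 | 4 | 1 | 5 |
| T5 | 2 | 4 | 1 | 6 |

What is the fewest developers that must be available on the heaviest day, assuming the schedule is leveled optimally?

8

Early-start (T1@1, T2@1, T3@1, T4@1, T5@1) gives peak 18: d1:18  d2:17  d3:4  d4:0  d5:0  d6:0  d7:0.
Shift T2→3, T4→5, T5→5.
Schedule T1@1, T2@3, T3@1, T4@5, T5@5: d1:5  d2:4  d3:5  d4:5  d5:8  d6:8  d7:4 — peak 8.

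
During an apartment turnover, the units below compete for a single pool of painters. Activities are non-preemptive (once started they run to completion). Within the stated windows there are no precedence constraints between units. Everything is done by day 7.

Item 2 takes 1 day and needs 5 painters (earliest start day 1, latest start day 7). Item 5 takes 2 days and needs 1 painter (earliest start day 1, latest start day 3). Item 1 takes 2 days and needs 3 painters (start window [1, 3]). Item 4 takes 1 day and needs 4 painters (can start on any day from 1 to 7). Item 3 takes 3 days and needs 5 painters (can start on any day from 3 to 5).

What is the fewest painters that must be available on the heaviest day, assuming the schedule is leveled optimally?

Early-start (Item 2@1, Item 5@1, Item 1@1, Item 4@1, Item 3@3) gives peak 13: d1:13  d2:4  d3:5  d4:5  d5:5  d6:0  d7:0.
Shift Item 5→2, Item 1→2, Item 4→4, Item 3→5.
Schedule Item 2@1, Item 5@2, Item 1@2, Item 4@4, Item 3@5: d1:5  d2:4  d3:4  d4:4  d5:5  d6:5  d7:5 — peak 5.
Total painter-days = 32 over 7 days ⇒ peak ≥ ⌈32/7⌉ = 5, so 5 is optimal.

5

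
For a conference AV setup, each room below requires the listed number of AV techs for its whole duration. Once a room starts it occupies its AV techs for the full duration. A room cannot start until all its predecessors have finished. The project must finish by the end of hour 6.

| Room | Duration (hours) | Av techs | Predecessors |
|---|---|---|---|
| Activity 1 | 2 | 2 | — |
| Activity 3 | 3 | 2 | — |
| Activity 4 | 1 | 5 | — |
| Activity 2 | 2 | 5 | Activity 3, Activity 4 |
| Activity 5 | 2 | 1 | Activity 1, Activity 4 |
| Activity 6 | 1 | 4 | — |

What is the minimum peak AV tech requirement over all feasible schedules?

6

Early-start (Activity 1@1, Activity 3@1, Activity 4@1, Activity 2@4, Activity 5@3, Activity 6@1) gives peak 13: h1:13  h2:4  h3:3  h4:6  h5:5  h6:0.
Shift Activity 4→4, Activity 2→5, Activity 5→5, Activity 6→3.
Schedule Activity 1@1, Activity 3@1, Activity 4@4, Activity 2@5, Activity 5@5, Activity 6@3: h1:4  h2:4  h3:6  h4:5  h5:6  h6:6 — peak 6.
Total AV tech-hours = 31 over 6 hours ⇒ peak ≥ ⌈31/6⌉ = 6, so 6 is optimal.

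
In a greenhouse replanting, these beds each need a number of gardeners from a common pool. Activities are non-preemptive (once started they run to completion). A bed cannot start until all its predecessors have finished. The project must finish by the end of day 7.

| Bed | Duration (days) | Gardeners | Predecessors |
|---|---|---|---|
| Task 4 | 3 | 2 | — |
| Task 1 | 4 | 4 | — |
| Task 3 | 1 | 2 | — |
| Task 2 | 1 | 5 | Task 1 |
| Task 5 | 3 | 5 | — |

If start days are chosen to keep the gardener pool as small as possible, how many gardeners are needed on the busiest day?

Early-start (Task 4@1, Task 1@1, Task 3@1, Task 2@5, Task 5@1) gives peak 13: d1:13  d2:11  d3:11  d4:4  d5:5  d6:0  d7:0.
Shift Task 2→7, Task 5→4.
Schedule Task 4@1, Task 1@1, Task 3@1, Task 2@7, Task 5@4: d1:8  d2:6  d3:6  d4:9  d5:5  d6:5  d7:5 — peak 9.

9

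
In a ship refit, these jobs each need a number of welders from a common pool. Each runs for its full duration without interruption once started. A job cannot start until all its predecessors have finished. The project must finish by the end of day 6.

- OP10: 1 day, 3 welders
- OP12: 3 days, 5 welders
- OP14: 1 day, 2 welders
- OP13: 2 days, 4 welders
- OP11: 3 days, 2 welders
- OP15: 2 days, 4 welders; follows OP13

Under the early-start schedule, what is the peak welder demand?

16

Early-start schedule: OP10@1, OP12@1, OP14@1, OP13@1, OP11@1, OP15@3.
Load per day: day 1: 16, day 2: 11, day 3: 11, day 4: 4, day 5: 0, day 6: 0.
Peak is 16.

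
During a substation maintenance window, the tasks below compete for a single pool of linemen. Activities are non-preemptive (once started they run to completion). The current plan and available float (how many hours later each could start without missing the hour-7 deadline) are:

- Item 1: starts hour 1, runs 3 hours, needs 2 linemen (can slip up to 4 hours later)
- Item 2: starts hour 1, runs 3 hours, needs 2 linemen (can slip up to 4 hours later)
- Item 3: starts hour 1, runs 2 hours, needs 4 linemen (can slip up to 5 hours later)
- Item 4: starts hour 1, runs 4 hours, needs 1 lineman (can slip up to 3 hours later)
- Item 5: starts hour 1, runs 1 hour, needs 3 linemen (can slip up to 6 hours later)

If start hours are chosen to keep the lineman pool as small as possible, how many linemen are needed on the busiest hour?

Early-start (Item 1@1, Item 2@1, Item 3@1, Item 4@1, Item 5@1) gives peak 12: h1:12  h2:9  h3:5  h4:1  h5:0  h6:0  h7:0.
Shift Item 3→4, Item 5→6.
Schedule Item 1@1, Item 2@1, Item 3@4, Item 4@1, Item 5@6: h1:5  h2:5  h3:5  h4:5  h5:4  h6:3  h7:0 — peak 5.

5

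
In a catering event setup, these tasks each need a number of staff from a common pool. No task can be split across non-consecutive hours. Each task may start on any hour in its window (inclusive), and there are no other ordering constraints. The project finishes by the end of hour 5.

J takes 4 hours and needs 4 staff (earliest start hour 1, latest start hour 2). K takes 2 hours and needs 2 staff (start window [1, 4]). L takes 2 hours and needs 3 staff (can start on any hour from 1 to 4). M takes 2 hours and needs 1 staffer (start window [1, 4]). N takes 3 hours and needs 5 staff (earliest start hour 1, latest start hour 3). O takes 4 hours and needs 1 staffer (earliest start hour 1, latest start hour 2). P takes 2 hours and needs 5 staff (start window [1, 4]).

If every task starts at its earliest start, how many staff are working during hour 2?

21

At early start, hour 2 has: J, K, L, M, N, O, P.
Demand: 4 + 2 + 3 + 1 + 5 + 1 + 5 = 21.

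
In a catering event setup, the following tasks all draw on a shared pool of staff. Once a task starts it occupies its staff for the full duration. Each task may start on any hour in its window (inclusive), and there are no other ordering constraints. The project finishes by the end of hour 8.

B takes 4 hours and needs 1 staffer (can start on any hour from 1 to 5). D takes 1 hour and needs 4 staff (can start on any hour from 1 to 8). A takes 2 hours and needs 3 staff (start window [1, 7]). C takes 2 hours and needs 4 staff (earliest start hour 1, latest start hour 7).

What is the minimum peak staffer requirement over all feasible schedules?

4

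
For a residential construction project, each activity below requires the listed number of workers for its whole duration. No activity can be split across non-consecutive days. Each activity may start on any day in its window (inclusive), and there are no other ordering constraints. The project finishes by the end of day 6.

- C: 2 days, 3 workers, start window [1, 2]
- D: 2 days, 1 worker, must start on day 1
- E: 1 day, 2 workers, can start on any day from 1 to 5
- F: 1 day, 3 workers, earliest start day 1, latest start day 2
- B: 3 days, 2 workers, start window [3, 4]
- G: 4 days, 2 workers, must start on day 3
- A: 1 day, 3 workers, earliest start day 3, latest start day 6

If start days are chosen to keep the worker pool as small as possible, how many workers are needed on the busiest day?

7

Early-start (C@1, D@1, E@1, F@1, B@3, G@3, A@3) gives peak 9: d1:9  d2:4  d3:7  d4:4  d5:4  d6:2.
Shift F→2.
Schedule C@1, D@1, E@1, F@2, B@3, G@3, A@3: d1:6  d2:7  d3:7  d4:4  d5:4  d6:2 — peak 7.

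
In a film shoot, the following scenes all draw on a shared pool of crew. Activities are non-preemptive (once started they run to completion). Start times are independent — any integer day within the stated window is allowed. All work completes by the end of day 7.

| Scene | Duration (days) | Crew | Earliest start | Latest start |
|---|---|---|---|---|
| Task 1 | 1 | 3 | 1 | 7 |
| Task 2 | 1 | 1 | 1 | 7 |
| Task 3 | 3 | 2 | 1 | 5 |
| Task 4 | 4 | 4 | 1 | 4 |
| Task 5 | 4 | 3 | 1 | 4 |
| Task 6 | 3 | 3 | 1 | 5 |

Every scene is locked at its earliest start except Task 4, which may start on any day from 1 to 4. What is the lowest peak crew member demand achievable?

Task 4@1: d1:16  d2:12  d3:12  d4:7  d5:0  d6:0  d7:0 → peak 16
Task 4@2: d1:12  d2:12  d3:12  d4:7  d5:4  d6:0  d7:0 → peak 12
Task 4@3: d1:12  d2:8  d3:12  d4:7  d5:4  d6:4  d7:0 → peak 12
Task 4@4: d1:12  d2:8  d3:8  d4:7  d5:4  d6:4  d7:4 → peak 12
Best is Task 4@2, peak 12.

12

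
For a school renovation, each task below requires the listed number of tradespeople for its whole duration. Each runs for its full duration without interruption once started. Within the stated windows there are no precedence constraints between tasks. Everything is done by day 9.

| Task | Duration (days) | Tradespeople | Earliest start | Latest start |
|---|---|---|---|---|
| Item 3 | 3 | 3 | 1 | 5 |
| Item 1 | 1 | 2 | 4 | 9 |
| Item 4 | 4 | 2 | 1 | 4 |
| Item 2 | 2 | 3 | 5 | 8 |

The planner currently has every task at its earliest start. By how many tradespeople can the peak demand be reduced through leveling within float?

Early-start peak: d1:5  d2:5  d3:5  d4:4  d5:3  d6:3  d7:0  d8:0  d9:0 ⇒ 5.
Leveled (Item 3@1, Item 1@4, Item 4@4, Item 2@8): d1:3  d2:3  d3:3  d4:4  d5:2  d6:2  d7:2  d8:3  d9:3 ⇒ 4.
Reduction 5 − 4 = 1.

1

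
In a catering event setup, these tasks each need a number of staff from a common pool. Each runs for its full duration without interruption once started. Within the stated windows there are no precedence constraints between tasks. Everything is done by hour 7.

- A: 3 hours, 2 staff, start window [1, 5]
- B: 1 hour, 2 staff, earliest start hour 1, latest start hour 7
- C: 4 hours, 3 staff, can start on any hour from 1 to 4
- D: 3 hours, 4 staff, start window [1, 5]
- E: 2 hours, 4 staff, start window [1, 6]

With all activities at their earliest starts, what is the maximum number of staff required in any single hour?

Early-start schedule: A@1, B@1, C@1, D@1, E@1.
Load per hour: hour 1: 15, hour 2: 13, hour 3: 9, hour 4: 3, hour 5: 0, hour 6: 0, hour 7: 0.
Peak is 15.

15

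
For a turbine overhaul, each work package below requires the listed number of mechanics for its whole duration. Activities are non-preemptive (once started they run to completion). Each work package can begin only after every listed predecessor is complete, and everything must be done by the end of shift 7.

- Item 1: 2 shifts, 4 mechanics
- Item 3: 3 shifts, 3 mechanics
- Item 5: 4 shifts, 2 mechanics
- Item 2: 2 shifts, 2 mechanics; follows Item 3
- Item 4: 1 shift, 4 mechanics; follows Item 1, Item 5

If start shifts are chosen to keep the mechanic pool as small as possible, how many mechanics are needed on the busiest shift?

Early-start (Item 1@1, Item 3@1, Item 5@1, Item 2@4, Item 4@5) gives peak 9: s1:9  s2:9  s3:5  s4:4  s5:6  s6:0  s7:0.
Shift Item 3→3, Item 2→6, Item 4→6.
Schedule Item 1@1, Item 3@3, Item 5@1, Item 2@6, Item 4@6: s1:6  s2:6  s3:5  s4:5  s5:3  s6:6  s7:2 — peak 6.

6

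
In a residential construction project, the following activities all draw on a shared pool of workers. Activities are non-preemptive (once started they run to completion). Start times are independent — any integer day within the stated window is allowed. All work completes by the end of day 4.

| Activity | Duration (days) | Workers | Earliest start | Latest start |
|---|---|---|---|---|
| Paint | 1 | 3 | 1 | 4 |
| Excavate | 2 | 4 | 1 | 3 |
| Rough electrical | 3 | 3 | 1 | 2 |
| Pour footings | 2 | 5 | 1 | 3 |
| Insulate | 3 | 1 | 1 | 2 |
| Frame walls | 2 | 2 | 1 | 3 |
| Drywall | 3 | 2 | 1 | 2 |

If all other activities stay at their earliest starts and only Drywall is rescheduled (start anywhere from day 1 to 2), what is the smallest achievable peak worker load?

18

Drywall@1: d1:20  d2:17  d3:6  d4:0 → peak 20
Drywall@2: d1:18  d2:17  d3:6  d4:2 → peak 18
Best is Drywall@2, peak 18.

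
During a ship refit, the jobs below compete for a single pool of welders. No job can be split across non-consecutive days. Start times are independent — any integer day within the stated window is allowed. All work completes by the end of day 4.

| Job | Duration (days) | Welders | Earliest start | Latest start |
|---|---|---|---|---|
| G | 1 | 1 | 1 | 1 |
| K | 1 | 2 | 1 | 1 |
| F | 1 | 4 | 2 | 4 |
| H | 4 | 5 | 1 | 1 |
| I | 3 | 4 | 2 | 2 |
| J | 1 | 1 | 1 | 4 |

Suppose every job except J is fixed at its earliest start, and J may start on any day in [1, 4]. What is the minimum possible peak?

13

J@1: d1:9  d2:13  d3:9  d4:9 → peak 13
J@2: d1:8  d2:14  d3:9  d4:9 → peak 14
J@3: d1:8  d2:13  d3:10  d4:9 → peak 13
J@4: d1:8  d2:13  d3:9  d4:10 → peak 13
Best is J@1, peak 13.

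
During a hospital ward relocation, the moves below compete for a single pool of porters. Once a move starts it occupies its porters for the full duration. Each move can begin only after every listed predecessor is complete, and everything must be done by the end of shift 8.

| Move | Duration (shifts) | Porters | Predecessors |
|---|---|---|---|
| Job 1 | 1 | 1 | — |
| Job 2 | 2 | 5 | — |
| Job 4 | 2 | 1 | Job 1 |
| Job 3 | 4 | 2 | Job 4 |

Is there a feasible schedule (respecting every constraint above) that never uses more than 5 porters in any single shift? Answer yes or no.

The minimum achievable peak is 6; 5 < 6, so no feasible schedule stays within the cap.

no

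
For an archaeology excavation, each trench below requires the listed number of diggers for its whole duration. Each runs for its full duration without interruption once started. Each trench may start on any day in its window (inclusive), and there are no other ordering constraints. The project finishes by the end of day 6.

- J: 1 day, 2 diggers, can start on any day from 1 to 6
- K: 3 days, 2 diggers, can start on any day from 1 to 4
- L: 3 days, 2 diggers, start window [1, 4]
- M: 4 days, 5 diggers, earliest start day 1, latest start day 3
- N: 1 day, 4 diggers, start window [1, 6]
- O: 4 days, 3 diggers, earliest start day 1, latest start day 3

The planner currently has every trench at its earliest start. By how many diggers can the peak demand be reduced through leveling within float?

8

Early-start peak: d1:18  d2:12  d3:12  d4:8  d5:0  d6:0 ⇒ 18.
Leveled (J@1, K@1, L@4, M@1, N@5, O@2): d1:9  d2:10  d3:10  d4:10  d5:9  d6:2 ⇒ 10.
Reduction 18 − 10 = 8.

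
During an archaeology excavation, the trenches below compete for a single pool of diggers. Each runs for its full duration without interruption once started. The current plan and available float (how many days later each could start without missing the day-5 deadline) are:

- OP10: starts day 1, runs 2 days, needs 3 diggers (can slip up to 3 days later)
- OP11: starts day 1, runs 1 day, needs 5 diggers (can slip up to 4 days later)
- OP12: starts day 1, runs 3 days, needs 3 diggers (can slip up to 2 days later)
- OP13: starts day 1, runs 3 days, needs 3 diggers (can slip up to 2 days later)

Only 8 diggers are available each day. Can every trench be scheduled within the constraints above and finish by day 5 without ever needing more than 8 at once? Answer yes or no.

yes

Schedule OP10@1, OP11@1, OP12@2, OP13@3: d1:8  d2:6  d3:6  d4:6  d5:3 — peak 8 ≤ 8.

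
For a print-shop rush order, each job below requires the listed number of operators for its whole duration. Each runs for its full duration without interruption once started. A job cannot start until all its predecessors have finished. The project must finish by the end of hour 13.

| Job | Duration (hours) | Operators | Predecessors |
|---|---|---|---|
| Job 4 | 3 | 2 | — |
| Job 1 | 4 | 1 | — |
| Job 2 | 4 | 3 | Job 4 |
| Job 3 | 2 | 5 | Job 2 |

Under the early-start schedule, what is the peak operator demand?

5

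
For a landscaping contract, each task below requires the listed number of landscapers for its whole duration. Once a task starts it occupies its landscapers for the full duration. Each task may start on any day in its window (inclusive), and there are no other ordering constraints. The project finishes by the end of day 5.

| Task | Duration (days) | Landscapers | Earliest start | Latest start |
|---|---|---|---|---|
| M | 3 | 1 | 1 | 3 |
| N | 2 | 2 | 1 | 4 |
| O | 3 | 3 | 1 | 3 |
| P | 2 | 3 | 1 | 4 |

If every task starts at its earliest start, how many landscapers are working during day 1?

At early start, day 1 has: M, N, O, P.
Demand: 1 + 2 + 3 + 3 = 9.

9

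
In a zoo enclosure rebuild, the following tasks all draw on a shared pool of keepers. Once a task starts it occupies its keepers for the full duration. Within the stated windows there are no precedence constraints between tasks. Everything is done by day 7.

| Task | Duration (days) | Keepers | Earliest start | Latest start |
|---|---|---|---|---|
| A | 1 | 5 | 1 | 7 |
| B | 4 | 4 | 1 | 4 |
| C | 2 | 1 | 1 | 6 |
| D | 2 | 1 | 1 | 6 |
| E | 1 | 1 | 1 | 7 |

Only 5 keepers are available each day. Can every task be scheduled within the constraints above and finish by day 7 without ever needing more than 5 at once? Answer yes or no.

yes

Schedule A@1, B@2, C@2, D@4, E@6: d1:5  d2:5  d3:5  d4:5  d5:5  d6:1  d7:0 — peak 5 ≤ 5.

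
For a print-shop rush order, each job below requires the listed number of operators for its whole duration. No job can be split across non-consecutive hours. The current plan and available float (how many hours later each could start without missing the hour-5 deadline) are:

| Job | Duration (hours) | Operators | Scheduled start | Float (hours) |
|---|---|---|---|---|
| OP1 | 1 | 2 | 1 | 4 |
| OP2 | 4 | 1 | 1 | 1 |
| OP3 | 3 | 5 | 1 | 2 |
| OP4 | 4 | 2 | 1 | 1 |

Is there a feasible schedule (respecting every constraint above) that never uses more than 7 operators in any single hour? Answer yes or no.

no

The minimum achievable peak is 8; 7 < 8, so no feasible schedule stays within the cap.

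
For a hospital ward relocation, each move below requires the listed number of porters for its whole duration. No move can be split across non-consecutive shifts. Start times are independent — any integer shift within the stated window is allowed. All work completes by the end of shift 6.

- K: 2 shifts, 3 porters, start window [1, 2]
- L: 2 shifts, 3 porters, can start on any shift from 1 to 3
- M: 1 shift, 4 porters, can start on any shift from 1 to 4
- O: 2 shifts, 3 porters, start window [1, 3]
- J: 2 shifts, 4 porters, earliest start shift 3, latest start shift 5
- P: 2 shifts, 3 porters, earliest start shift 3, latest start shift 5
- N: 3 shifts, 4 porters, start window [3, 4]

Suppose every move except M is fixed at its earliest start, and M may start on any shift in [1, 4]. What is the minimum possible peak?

M@1: s1:13  s2:9  s3:11  s4:11  s5:4  s6:0 → peak 13
M@2: s1:9  s2:13  s3:11  s4:11  s5:4  s6:0 → peak 13
M@3: s1:9  s2:9  s3:15  s4:11  s5:4  s6:0 → peak 15
M@4: s1:9  s2:9  s3:11  s4:15  s5:4  s6:0 → peak 15
Best is M@1, peak 13.

13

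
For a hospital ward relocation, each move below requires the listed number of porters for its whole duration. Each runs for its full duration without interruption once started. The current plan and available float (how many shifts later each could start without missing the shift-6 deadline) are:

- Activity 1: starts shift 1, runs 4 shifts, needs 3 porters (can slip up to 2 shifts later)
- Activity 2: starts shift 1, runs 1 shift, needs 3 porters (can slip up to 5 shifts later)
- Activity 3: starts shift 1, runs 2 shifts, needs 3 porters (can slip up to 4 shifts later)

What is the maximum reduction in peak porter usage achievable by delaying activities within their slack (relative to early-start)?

3

Early-start peak: s1:9  s2:6  s3:3  s4:3  s5:0  s6:0 ⇒ 9.
Leveled (Activity 1@1, Activity 2@1, Activity 3@2): s1:6  s2:6  s3:6  s4:3  s5:0  s6:0 ⇒ 6.
Reduction 9 − 6 = 3.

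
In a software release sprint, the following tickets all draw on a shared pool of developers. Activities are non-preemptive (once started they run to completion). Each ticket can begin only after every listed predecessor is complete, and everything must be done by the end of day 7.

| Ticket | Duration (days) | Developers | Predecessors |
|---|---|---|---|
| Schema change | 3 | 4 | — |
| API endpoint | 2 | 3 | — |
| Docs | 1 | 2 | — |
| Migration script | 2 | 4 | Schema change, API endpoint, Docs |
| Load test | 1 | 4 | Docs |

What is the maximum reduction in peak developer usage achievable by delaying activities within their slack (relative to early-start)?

4

Early-start peak: d1:9  d2:11  d3:4  d4:4  d5:4  d6:0  d7:0 ⇒ 11.
Leveled (Schema change@1, API endpoint@1, Docs@3, Migration script@4, Load test@6): d1:7  d2:7  d3:6  d4:4  d5:4  d6:4  d7:0 ⇒ 7.
Reduction 11 − 7 = 4.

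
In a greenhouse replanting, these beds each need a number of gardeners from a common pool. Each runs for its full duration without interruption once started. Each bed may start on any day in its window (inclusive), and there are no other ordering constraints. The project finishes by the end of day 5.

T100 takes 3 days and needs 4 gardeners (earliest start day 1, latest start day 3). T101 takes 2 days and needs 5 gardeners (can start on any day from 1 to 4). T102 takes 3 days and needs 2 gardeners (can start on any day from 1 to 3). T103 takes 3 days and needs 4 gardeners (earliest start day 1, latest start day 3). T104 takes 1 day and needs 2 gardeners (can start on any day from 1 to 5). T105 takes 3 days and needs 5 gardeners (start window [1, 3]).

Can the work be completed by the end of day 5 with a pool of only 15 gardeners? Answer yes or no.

yes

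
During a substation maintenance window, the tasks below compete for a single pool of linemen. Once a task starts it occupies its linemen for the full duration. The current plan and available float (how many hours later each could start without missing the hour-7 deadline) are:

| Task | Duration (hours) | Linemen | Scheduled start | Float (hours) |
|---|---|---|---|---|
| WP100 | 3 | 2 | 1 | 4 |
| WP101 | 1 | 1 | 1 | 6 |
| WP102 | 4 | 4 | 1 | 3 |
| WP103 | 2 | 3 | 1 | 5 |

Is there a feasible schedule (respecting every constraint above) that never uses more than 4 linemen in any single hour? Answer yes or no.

Total lineman-hours = 29; over 7 hours the average is 29/7 > 4, so some hour must exceed 4.

no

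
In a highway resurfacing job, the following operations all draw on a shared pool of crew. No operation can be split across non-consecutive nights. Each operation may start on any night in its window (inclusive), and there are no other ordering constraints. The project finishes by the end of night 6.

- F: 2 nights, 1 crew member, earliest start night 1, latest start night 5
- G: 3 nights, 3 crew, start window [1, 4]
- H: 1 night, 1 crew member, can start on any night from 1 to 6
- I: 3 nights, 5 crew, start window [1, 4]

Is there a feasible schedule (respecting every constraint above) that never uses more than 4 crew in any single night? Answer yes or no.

no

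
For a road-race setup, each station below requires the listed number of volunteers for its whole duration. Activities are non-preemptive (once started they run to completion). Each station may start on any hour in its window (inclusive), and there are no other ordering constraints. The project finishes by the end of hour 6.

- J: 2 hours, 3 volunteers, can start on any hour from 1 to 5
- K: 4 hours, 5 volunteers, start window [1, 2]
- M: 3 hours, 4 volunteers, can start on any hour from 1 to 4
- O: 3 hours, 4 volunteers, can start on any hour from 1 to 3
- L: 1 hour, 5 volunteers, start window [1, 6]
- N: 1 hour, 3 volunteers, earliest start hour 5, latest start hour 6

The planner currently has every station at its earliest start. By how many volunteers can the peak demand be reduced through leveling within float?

Early-start peak: h1:21  h2:16  h3:13  h4:5  h5:3  h6:0 ⇒ 21.
Leveled (J@1, K@1, M@4, O@1, L@5, N@5): h1:12  h2:12  h3:9  h4:9  h5:12  h6:4 ⇒ 12.
Reduction 21 − 12 = 9.

9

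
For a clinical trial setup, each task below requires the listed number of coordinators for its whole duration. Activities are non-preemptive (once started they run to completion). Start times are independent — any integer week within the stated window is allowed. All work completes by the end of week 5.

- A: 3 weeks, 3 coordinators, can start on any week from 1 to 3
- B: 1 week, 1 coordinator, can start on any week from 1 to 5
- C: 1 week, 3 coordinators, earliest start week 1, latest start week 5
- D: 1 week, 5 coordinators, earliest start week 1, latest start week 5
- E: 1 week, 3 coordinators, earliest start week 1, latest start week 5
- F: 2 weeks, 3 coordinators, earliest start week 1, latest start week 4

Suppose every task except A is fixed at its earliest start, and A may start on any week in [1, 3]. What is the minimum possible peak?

15

A@1: w1:18  w2:6  w3:3  w4:0  w5:0 → peak 18
A@2: w1:15  w2:6  w3:3  w4:3  w5:0 → peak 15
A@3: w1:15  w2:3  w3:3  w4:3  w5:3 → peak 15
Best is A@2, peak 15.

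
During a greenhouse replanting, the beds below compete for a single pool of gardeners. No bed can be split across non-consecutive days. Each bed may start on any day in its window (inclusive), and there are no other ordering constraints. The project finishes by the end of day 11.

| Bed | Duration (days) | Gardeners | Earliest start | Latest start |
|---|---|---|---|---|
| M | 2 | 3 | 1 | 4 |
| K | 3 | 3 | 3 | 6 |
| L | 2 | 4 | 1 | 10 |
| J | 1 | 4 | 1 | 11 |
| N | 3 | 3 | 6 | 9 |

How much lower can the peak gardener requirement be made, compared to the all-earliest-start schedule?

7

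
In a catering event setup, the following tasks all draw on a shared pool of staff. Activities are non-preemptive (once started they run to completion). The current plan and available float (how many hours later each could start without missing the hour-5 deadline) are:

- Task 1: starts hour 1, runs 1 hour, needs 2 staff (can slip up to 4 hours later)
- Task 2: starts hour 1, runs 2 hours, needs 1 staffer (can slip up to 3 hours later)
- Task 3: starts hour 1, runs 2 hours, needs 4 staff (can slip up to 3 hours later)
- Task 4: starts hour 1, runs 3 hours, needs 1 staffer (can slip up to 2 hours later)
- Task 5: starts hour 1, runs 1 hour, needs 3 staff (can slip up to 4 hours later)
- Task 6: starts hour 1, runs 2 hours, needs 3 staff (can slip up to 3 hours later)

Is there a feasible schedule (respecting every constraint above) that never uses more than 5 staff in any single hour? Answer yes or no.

Schedule Task 1@1, Task 2@2, Task 3@4, Task 4@2, Task 5@1, Task 6@2: h1:5  h2:5  h3:5  h4:5  h5:4 — peak 5 ≤ 5.

yes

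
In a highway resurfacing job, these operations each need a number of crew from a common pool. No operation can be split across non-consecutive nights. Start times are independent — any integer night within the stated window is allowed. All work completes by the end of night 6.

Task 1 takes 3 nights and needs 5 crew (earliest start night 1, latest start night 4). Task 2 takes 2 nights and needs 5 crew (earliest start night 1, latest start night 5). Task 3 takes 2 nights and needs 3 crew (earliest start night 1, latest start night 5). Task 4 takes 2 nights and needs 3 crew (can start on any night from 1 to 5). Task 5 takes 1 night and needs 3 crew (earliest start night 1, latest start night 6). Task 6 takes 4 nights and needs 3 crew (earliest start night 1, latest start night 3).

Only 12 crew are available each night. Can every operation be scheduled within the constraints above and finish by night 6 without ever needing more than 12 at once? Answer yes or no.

yes

Schedule Task 1@1, Task 2@1, Task 3@4, Task 4@4, Task 5@6, Task 6@3: n1:10  n2:10  n3:8  n4:9  n5:9  n6:6 — peak 10 ≤ 12.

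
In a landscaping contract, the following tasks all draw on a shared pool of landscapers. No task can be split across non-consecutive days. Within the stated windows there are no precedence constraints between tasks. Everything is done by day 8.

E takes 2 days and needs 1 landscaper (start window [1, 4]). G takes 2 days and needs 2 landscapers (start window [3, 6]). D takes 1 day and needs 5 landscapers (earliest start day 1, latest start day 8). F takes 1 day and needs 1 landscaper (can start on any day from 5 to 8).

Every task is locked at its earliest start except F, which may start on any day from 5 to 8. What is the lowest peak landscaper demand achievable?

F@5: d1:6  d2:1  d3:2  d4:2  d5:1  d6:0  d7:0  d8:0 → peak 6
F@6: d1:6  d2:1  d3:2  d4:2  d5:0  d6:1  d7:0  d8:0 → peak 6
F@7: d1:6  d2:1  d3:2  d4:2  d5:0  d6:0  d7:1  d8:0 → peak 6
F@8: d1:6  d2:1  d3:2  d4:2  d5:0  d6:0  d7:0  d8:1 → peak 6
Best is F@5, peak 6.

6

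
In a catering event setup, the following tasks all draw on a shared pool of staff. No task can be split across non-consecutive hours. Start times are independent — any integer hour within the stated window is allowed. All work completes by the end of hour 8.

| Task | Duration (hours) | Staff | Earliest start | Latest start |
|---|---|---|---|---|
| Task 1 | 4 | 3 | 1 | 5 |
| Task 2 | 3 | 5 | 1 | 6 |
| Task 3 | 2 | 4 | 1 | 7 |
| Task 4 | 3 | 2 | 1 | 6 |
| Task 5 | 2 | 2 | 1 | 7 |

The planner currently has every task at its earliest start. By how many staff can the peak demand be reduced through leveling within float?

9

Early-start peak: h1:16  h2:16  h3:10  h4:3  h5:0  h6:0  h7:0  h8:0 ⇒ 16.
Leveled (Task 1@1, Task 2@5, Task 3@1, Task 4@3, Task 5@3): h1:7  h2:7  h3:7  h4:7  h5:7  h6:5  h7:5  h8:0 ⇒ 7.
Reduction 16 − 7 = 9.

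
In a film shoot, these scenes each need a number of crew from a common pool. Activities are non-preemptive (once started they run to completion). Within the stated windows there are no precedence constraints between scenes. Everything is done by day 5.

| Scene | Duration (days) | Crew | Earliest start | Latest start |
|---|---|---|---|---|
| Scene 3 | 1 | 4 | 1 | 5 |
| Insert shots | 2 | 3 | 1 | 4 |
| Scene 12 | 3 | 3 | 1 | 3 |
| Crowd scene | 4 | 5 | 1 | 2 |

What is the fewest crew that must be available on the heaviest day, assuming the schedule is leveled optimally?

8

Early-start (Scene 3@1, Insert shots@1, Scene 12@1, Crowd scene@1) gives peak 15: d1:15  d2:11  d3:8  d4:5  d5:0.
Shift Scene 12→3, Crowd scene→2.
Schedule Scene 3@1, Insert shots@1, Scene 12@3, Crowd scene@2: d1:7  d2:8  d3:8  d4:8  d5:8 — peak 8.
Total crew member-days = 39 over 5 days ⇒ peak ≥ ⌈39/5⌉ = 8, so 8 is optimal.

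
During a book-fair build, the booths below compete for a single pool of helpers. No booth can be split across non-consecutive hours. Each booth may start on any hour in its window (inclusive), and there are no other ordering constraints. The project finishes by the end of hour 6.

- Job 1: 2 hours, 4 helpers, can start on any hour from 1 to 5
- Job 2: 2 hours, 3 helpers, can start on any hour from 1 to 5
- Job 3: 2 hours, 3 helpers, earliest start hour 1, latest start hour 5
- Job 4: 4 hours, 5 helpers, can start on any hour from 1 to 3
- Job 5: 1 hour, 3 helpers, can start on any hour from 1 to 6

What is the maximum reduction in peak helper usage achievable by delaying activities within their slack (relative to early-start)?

Early-start peak: h1:18  h2:15  h3:5  h4:5  h5:0  h6:0 ⇒ 18.
Leveled (Job 1@1, Job 2@1, Job 3@3, Job 4@3, Job 5@5): h1:7  h2:7  h3:8  h4:8  h5:8  h6:5 ⇒ 8.
Reduction 18 − 8 = 10.

10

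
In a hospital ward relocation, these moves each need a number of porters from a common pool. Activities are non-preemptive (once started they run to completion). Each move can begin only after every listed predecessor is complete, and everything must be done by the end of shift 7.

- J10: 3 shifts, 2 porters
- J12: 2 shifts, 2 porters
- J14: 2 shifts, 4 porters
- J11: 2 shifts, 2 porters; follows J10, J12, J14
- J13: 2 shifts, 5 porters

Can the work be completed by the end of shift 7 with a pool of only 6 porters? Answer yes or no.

no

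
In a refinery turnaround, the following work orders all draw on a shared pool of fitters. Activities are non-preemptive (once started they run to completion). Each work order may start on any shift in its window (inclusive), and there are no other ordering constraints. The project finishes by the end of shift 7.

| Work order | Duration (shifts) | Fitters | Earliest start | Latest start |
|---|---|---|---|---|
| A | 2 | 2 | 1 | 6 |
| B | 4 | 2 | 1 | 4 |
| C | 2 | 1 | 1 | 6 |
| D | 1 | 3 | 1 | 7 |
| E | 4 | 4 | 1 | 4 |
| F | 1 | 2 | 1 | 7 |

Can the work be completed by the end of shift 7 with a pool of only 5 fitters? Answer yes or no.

no

The minimum achievable peak is 6; 5 < 6, so no feasible schedule stays within the cap.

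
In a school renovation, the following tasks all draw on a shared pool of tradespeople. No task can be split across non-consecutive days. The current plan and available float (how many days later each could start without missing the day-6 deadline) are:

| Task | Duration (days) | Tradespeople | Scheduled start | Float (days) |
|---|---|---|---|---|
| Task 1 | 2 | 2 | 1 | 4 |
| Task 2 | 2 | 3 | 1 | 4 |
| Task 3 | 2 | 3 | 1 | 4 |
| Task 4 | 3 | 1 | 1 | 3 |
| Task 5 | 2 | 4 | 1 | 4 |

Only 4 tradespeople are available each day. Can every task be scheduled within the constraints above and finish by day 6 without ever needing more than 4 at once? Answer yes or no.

no

Total tradesperson-days = 27; over 6 days the average is 27/6 > 4, so some day must exceed 4.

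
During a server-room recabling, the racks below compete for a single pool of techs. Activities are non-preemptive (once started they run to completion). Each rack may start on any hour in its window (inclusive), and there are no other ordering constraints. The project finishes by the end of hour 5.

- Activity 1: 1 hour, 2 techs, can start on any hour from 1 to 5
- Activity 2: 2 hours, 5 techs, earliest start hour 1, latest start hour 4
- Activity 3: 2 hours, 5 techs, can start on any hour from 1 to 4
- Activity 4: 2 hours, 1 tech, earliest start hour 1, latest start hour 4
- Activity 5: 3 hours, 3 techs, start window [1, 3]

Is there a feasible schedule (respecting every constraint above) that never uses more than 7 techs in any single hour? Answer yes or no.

no

The minimum achievable peak is 8; 7 < 8, so no feasible schedule stays within the cap.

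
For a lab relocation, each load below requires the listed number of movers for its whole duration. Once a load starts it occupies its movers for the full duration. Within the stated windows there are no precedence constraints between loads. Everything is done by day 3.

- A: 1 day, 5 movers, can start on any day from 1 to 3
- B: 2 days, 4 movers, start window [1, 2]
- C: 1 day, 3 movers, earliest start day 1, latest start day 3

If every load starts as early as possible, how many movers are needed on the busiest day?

Early-start schedule: A@1, B@1, C@1.
Load per day: day 1: 12, day 2: 4, day 3: 0.
Peak is 12.

12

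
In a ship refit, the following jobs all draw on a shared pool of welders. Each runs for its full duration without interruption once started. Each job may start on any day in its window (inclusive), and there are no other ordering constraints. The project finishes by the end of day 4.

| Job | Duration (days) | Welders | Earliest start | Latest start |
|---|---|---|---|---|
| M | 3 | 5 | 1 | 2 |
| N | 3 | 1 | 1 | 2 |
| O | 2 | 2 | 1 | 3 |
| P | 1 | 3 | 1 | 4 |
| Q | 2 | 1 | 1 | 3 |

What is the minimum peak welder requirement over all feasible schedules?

Early-start (M@1, N@1, O@1, P@1, Q@1) gives peak 12: d1:12  d2:9  d3:6  d4:0.
Shift P→4, Q→3.
Schedule M@1, N@1, O@1, P@4, Q@3: d1:8  d2:8  d3:7  d4:4 — peak 8.

8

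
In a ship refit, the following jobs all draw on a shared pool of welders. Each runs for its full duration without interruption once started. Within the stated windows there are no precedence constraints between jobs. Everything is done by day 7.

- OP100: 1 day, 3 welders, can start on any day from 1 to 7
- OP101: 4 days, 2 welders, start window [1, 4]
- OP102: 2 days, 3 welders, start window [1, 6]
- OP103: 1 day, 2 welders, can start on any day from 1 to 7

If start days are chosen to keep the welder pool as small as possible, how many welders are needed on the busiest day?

Early-start (OP100@1, OP101@1, OP102@1, OP103@1) gives peak 10: d1:10  d2:5  d3:2  d4:2  d5:0  d6:0  d7:0.
Shift OP101→2, OP102→6, OP103→2.
Schedule OP100@1, OP101@2, OP102@6, OP103@2: d1:3  d2:4  d3:2  d4:2  d5:2  d6:3  d7:3 — peak 4.

4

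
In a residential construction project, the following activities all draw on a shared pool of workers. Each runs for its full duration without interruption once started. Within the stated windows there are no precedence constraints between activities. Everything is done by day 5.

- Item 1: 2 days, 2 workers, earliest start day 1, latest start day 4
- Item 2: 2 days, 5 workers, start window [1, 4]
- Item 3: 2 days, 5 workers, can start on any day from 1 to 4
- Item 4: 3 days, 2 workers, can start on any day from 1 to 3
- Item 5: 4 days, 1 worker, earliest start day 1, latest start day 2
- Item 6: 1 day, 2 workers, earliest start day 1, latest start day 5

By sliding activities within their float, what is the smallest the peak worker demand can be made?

Early-start (Item 1@1, Item 2@1, Item 3@1, Item 4@1, Item 5@1, Item 6@1) gives peak 17: d1:17  d2:15  d3:3  d4:1  d5:0.
Shift Item 3→3, Item 4→3, Item 6→5.
Schedule Item 1@1, Item 2@1, Item 3@3, Item 4@3, Item 5@1, Item 6@5: d1:8  d2:8  d3:8  d4:8  d5:4 — peak 8.
Total worker-days = 36 over 5 days ⇒ peak ≥ ⌈36/5⌉ = 8, so 8 is optimal.

8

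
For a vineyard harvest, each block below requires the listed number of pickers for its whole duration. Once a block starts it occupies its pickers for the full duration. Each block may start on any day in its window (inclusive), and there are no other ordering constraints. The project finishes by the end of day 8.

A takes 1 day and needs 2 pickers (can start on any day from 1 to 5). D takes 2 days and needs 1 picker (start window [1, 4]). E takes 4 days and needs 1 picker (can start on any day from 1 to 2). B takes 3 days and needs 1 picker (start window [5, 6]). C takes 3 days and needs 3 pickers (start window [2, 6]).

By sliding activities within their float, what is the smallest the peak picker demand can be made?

Early-start (A@1, D@1, E@1, B@5, C@2) gives peak 5: d1:4  d2:5  d3:4  d4:4  d5:1  d6:1  d7:1  d8:0.
Shift C→3.
Schedule A@1, D@1, E@1, B@5, C@3: d1:4  d2:2  d3:4  d4:4  d5:4  d6:1  d7:1  d8:0 — peak 4.

4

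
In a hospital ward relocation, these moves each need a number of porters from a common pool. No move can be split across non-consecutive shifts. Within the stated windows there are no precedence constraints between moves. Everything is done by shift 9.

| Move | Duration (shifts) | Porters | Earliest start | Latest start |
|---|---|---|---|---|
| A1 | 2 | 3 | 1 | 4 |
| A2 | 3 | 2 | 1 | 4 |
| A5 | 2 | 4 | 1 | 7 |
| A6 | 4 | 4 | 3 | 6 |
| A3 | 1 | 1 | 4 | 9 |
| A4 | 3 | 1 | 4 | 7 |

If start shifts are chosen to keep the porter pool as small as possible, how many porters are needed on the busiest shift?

5

Early-start (A1@1, A2@1, A5@1, A6@3, A3@4, A4@4) gives peak 9: s1:9  s2:9  s3:6  s4:6  s5:5  s6:5  s7:0  s8:0  s9:0.
Shift A5→4, A6→6, A4→5.
Schedule A1@1, A2@1, A5@4, A6@6, A3@4, A4@5: s1:5  s2:5  s3:2  s4:5  s5:5  s6:5  s7:5  s8:4  s9:4 — peak 5.
Total porter-shifts = 40 over 9 shifts ⇒ peak ≥ ⌈40/9⌉ = 5, so 5 is optimal.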